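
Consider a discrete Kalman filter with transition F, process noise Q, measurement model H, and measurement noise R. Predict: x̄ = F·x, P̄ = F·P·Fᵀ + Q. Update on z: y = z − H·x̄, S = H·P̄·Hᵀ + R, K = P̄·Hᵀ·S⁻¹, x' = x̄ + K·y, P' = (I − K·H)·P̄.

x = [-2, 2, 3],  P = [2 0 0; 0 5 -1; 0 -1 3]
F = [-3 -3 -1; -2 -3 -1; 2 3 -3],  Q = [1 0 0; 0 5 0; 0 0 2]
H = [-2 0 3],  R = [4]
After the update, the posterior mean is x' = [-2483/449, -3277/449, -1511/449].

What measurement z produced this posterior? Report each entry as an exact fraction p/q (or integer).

z = [1]

x̄ = F·x = [-3, -5, -7]
P̄ = F·P·Fᵀ + Q = [61 54 -54; 54 55 -50; -54 -50 100]
S = H·P̄·Hᵀ + R = [1796]
K = P̄·Hᵀ·S⁻¹ = [-71/449; -129/898; 102/449]
x' − x̄ = [-1136/449, -1032/449, 1632/449] = K·y
y = (KᵀK)⁻¹·Kᵀ·(x' − x̄) = [16]
z = y + H·x̄ = [16] + [-15] = [1]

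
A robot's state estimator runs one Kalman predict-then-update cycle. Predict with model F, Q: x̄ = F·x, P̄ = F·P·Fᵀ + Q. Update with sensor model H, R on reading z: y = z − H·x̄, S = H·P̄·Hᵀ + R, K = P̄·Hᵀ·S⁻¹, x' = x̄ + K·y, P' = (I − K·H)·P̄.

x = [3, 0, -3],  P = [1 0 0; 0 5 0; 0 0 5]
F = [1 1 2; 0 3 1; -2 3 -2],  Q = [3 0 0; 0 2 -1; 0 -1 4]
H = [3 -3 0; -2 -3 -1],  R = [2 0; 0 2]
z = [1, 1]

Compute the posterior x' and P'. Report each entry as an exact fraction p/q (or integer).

x̄ = F·x = [-3, -3, 0]
P̄ = F·P·Fᵀ + Q = [29 25 -7; 25 52 34; -7 34 73]
y = z − H·x̄ = [1, -14]
S = H·P̄·Hᵀ + R = [281 342; 342 1135]
K = P̄·Hᵀ·S⁻¹ = [56712/201971 -39510/201971; -9855/201971 -39738/201971; -84543/201971 -3175/201971]
x' = x̄ + K·y = [3939/201971, -59436/201971, -40093/201971]
P' = (I − K·H)·P̄ = [198355/201971 160547/201971 -799331/201971; 160547/201971 167117/201971 -742969/201971; -799331/201971 -742969/201971 3833919/201971]

x' = [3939/201971, -59436/201971, -40093/201971]
P' = [198355/201971 160547/201971 -799331/201971; 160547/201971 167117/201971 -742969/201971; -799331/201971 -742969/201971 3833919/201971]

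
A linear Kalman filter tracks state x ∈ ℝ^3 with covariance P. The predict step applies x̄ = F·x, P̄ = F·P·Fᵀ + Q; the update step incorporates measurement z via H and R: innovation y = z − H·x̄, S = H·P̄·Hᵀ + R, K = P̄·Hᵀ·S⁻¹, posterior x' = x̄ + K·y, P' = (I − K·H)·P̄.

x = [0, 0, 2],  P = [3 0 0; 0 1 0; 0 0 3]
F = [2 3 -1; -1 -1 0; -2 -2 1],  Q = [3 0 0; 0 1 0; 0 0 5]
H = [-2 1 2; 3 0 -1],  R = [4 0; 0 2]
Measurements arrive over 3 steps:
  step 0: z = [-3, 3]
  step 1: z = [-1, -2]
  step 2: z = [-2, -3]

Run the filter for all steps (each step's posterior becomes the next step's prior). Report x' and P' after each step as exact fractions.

step 0: x̄ = F·x = [-2, 0, 2]
step 0: P̄ = F·P·Fᵀ + Q = [27 -9 -21; -9 5 8; -21 8 24]
step 0: y = z − H·x̄ = [-11, 11]
step 0: S = H·P̄·Hᵀ + R = [449 -413; -413 395]
step 0: K = P̄·Hᵀ·S⁻¹ = [217/2262 811/2262; 475/3393 196/3393; 2779/6786 1411/6786]
step 0: x' = x̄ + K·y = [335/377, -341/377, -82/377]
step 0: P' = (I − K·H)·P̄ = [379/754 -218/1131 1789/2262; -218/1131 5300/3393 -2354/3393; 1789/2262 -2354/3393 13279/6786]
step 1: x̄ = F·x = [-271/377, 6/377, -70/377]
step 1: P̄ = F·P·Fᵀ + Q = [133765/6786 -31423/6786 -8835/754; -31423/6786 18181/6786 2459/754; -8835/754 2459/754 10017/754]
step 1: y = z − H·x̄ = [-785/377, -11/377]
step 1: S = H·P̄·Hᵀ + R = [199037/754 -96412/377; -96412/377 99150/377]
step 1: K = P̄·Hᵀ·S⁻¹ = [418585/4551609 3266519/9103218; 530525/4551609 219014/4551609; 611409/1517203 630187/3034406]
step 1: x' = x̄ + K·y = [-8382181/9103218, -1038625/4551609, -3127991/3034406]
step 1: P' = (I − K·H)·P̄ = [4498465/9103218 -263184/1517203 6962357/9103218; -263184/1517203 6156364/4551609 -2806684/4551609; 6962357/9103218 -2806684/4551609 5701983/3034406]
step 2: x̄ = F·x = [-13612139/9103218, 3486477/3034406, 3844963/3034406]
step 2: P̄ = F·P·Fᵀ + Q = [160105547/9103218 -36690605/9103218 -31134183/3034406; -36690605/9103218 7585401/3034406 8652327/3034406; -31134183/3034406 8652327/3034406 37279341/3034406]
step 2: y = z − H·x̄ = [-78959923/9103218, 4176942/1517203]
step 2: S = H·P̄·Hᵀ + R = [2144754091/9103218 -344593086/1517203; -344593086/1517203 355234946/1517203]
step 2: K = P̄·Hᵀ·S⁻¹ = [1501450863/16288273285 11681688991/32576546570; 1884533449/16288273285 788543374/16288273285; 1314382221/3257654657 1351605717/6515309314]
step 2: x' = x̄ + K·y = [-63897669733/48864819855, 13619025976/48864819855, -5412382526/3257654657]
step 2: P' = (I − K·H)·P̄ = [48238350887/97729639710 -8369157472/48864819855 4974994581/6515309314; -8369157472/48864819855 65553551764/48864819855 -1989248844/3257654657; 4974994581/6515309314 -1989248844/3257654657 12221772309/6515309314]

step 0: x' = [335/377, -341/377, -82/377], P' = [379/754 -218/1131 1789/2262; -218/1131 5300/3393 -2354/3393; 1789/2262 -2354/3393 13279/6786]
step 1: x' = [-8382181/9103218, -1038625/4551609, -3127991/3034406], P' = [4498465/9103218 -263184/1517203 6962357/9103218; -263184/1517203 6156364/4551609 -2806684/4551609; 6962357/9103218 -2806684/4551609 5701983/3034406]
step 2: x' = [-63897669733/48864819855, 13619025976/48864819855, -5412382526/3257654657], P' = [48238350887/97729639710 -8369157472/48864819855 4974994581/6515309314; -8369157472/48864819855 65553551764/48864819855 -1989248844/3257654657; 4974994581/6515309314 -1989248844/3257654657 12221772309/6515309314]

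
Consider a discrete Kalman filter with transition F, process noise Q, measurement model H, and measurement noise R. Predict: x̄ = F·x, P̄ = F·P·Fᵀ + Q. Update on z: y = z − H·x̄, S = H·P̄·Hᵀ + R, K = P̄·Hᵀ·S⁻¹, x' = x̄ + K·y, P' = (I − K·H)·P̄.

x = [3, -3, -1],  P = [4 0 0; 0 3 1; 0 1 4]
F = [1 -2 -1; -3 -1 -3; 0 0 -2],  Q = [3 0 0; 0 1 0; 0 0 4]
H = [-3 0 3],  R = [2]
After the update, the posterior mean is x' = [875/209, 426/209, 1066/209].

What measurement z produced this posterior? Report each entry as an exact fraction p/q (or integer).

z = [3]

x̄ = F·x = [10, -3, 2]
P̄ = F·P·Fᵀ + Q = [27 13 12; 13 82 26; 12 26 20]
S = H·P̄·Hᵀ + R = [209]
K = P̄·Hᵀ·S⁻¹ = [-45/209; 39/209; 24/209]
x' − x̄ = [-1215/209, 1053/209, 648/209] = K·y
y = (KᵀK)⁻¹·Kᵀ·(x' − x̄) = [27]
z = y + H·x̄ = [27] + [-24] = [3]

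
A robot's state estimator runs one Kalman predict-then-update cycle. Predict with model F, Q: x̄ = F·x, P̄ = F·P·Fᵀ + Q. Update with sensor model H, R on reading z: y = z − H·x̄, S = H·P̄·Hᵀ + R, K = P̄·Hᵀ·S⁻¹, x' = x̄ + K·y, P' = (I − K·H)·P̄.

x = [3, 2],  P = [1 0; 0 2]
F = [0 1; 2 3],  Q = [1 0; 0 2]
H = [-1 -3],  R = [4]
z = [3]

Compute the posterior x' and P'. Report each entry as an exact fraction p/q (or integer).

x' = [-49/37, -90/259]
P' = [48/37 -12/37; -12/37 132/259]

x̄ = F·x = [2, 12]
P̄ = F·P·Fᵀ + Q = [3 6; 6 24]
y = z − H·x̄ = [41]
S = H·P̄·Hᵀ + R = [259]
K = P̄·Hᵀ·S⁻¹ = [-3/37; -78/259]
x' = x̄ + K·y = [-49/37, -90/259]
P' = (I − K·H)·P̄ = [48/37 -12/37; -12/37 132/259]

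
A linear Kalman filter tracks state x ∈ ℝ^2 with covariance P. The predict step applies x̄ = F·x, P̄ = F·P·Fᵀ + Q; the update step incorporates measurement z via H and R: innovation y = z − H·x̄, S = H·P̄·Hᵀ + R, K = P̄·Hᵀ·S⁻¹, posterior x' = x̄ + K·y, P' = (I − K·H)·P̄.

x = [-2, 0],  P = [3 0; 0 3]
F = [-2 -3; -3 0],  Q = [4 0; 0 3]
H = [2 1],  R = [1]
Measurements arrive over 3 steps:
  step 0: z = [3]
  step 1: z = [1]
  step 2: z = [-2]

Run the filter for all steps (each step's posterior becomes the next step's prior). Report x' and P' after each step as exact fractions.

step 0: x̄ = F·x = [4, 6]
step 0: P̄ = F·P·Fᵀ + Q = [43 18; 18 30]
step 0: y = z − H·x̄ = [-11]
step 0: S = H·P̄·Hᵀ + R = [275]
step 0: K = P̄·Hᵀ·S⁻¹ = [104/275; 6/25]
step 0: x' = x̄ + K·y = [-4/25, 84/25]
step 0: P' = (I − K·H)·P̄ = [1009/275 -174/25; -174/25 354/25]
step 1: x̄ = F·x = [-244/25, 12/25]
step 1: P̄ = F·P·Fᵀ + Q = [17214/275 -11172/275; -11172/275 9906/275]
step 1: y = z − H·x̄ = [501/25]
step 1: S = H·P̄·Hᵀ + R = [34349/275]
step 1: K = P̄·Hᵀ·S⁻¹ = [23256/34349; -12438/34349]
step 1: x' = x̄ + K·y = [130804/34349, -232770/34349]
step 1: P' = (I − K·H)·P̄ = [183426/34349 -343596/34349; -343596/34349 674754/34349]
step 2: x̄ = F·x = [62386/4907, -392412/34349]
step 2: P̄ = F·P·Fᵀ + Q = [57566/701 -284544/4907; -284544/4907 1753881/34349]
step 2: y = z − H·x̄ = [-549690/34349]
step 2: S = H·P̄·Hᵀ + R = [5103934/34349]
step 2: K = P̄·Hᵀ·S⁻¹ = [1824830/2551967; -2229735/5103934]
step 2: x' = x̄ + K·y = [3241966/2551967, -11313021/2551967]
step 2: P' = (I − K·H)·P̄ = [15674722/2551967 -29524614/2551967; -29524614/2551967 115868721/5103934]

step 0: x' = [-4/25, 84/25], P' = [1009/275 -174/25; -174/25 354/25]
step 1: x' = [130804/34349, -232770/34349], P' = [183426/34349 -343596/34349; -343596/34349 674754/34349]
step 2: x' = [3241966/2551967, -11313021/2551967], P' = [15674722/2551967 -29524614/2551967; -29524614/2551967 115868721/5103934]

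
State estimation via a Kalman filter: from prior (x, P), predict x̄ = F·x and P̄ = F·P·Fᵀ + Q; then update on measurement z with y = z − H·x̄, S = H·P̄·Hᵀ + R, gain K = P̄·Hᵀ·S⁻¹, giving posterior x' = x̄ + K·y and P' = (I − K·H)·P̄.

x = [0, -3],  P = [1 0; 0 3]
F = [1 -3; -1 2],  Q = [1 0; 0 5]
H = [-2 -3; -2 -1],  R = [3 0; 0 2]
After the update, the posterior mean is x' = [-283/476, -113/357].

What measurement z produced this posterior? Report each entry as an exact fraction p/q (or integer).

x̄ = F·x = [9, -6]
P̄ = F·P·Fᵀ + Q = [29 -19; -19 18]
S = H·P̄·Hᵀ + R = [53 18; 18 60]
K = P̄·Hᵀ·S⁻¹ = [107/476 -683/952; -55/119 337/714]
x' − x̄ = [-4567/476, 2029/357] = K·y
y = (KᵀK)⁻¹·Kᵀ·(x' − x̄) = [2, 14]
z = y + H·x̄ = [2, 14] + [0, -12] = [2, 2]

z = [2, 2]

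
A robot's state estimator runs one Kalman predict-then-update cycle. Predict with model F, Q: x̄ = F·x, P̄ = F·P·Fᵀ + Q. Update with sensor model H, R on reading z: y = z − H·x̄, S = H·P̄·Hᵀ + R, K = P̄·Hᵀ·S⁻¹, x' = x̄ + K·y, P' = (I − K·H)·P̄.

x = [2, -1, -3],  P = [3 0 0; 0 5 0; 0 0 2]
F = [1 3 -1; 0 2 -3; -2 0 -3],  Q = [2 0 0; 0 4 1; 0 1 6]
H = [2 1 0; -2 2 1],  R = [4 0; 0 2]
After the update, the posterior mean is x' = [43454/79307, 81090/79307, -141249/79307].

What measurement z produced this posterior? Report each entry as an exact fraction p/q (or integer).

x̄ = F·x = [2, 7, 5]
P̄ = F·P·Fᵀ + Q = [52 36 0; 36 42 19; 0 19 36]
S = H·P̄·Hᵀ + R = [398 -33; -33 202]
K = P̄·Hᵀ·S⁻¹ = [27224/79307 -8116/79307; 24051/79307 16100/79307; 6280/79307 30079/79307]
x' − x̄ = [-115160/79307, -474059/79307, -537784/79307] = K·y
y = (KᵀK)⁻¹·Kᵀ·(x' − x̄) = [-9, -16]
z = y + H·x̄ = [-9, -16] + [11, 15] = [2, -1]

z = [2, -1]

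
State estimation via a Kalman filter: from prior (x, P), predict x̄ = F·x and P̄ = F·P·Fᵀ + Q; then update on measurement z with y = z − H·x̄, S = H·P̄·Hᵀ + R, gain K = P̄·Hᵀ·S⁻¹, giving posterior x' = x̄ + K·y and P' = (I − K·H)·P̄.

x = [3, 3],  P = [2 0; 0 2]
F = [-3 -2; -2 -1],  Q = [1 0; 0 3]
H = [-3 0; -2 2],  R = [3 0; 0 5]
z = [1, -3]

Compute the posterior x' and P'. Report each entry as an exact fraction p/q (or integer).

x̄ = F·x = [-15, -9]
P̄ = F·P·Fᵀ + Q = [27 16; 16 13]
y = z − H·x̄ = [-44, -15]
S = H·P̄·Hᵀ + R = [246 66; 66 37]
K = P̄·Hᵀ·S⁻¹ = [-515/1582 -11/791; -230/791 282/791]
x' = x̄ + K·y = [-370/791, -1229/791]
P' = (I − K·H)·P̄ = [515/1582 230/791; 230/791 935/791]

x' = [-370/791, -1229/791]
P' = [515/1582 230/791; 230/791 935/791]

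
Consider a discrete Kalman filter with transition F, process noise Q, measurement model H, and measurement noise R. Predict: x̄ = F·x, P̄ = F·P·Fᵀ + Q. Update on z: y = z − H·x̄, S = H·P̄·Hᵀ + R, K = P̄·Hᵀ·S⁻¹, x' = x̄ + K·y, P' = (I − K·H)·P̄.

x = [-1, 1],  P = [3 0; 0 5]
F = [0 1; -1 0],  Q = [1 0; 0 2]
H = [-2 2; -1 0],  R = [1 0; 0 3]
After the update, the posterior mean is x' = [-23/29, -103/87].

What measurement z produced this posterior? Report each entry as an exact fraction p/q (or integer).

z = [-1, 3]

x̄ = F·x = [1, 1]
P̄ = F·P·Fᵀ + Q = [6 0; 0 5]
S = H·P̄·Hᵀ + R = [45 12; 12 9]
K = P̄·Hᵀ·S⁻¹ = [-4/29 -14/29; 10/29 -40/87]
x' − x̄ = [-52/29, -190/87] = K·y
y = (KᵀK)⁻¹·Kᵀ·(x' − x̄) = [-1, 4]
z = y + H·x̄ = [-1, 4] + [0, -1] = [-1, 3]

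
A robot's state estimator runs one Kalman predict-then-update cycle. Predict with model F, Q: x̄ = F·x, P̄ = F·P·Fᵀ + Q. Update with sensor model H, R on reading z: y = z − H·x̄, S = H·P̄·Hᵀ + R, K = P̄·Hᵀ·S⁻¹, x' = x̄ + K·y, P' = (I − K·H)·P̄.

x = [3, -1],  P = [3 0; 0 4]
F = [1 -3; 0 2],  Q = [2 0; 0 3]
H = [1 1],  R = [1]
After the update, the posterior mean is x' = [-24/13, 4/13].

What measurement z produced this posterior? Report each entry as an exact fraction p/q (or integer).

z = [-2]

x̄ = F·x = [6, -2]
P̄ = F·P·Fᵀ + Q = [41 -24; -24 19]
S = H·P̄·Hᵀ + R = [13]
K = P̄·Hᵀ·S⁻¹ = [17/13; -5/13]
x' − x̄ = [-102/13, 30/13] = K·y
y = (KᵀK)⁻¹·Kᵀ·(x' − x̄) = [-6]
z = y + H·x̄ = [-6] + [4] = [-2]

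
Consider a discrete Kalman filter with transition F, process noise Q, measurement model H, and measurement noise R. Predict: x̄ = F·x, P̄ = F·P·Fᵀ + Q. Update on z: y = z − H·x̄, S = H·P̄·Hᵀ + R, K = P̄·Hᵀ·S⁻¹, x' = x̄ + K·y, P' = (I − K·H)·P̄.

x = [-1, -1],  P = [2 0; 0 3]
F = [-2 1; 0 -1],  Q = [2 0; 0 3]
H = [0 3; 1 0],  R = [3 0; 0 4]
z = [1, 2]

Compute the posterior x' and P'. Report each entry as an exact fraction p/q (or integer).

x' = [135/74, 107/296]
P' = [110/37 -3/74; -3/74 93/296]

x̄ = F·x = [1, 1]
P̄ = F·P·Fᵀ + Q = [13 -3; -3 6]
y = z − H·x̄ = [-2, 1]
S = H·P̄·Hᵀ + R = [57 -9; -9 17]
K = P̄·Hᵀ·S⁻¹ = [-3/74 55/74; 93/296 -3/296]
x' = x̄ + K·y = [135/74, 107/296]
P' = (I − K·H)·P̄ = [110/37 -3/74; -3/74 93/296]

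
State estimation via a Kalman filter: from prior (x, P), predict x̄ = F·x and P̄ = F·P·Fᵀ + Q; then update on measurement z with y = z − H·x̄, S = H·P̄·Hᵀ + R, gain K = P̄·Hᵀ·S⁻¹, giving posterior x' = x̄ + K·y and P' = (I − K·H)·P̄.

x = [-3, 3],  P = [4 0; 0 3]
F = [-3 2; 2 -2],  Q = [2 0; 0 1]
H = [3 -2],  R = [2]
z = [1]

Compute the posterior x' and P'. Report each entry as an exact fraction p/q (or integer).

x̄ = F·x = [15, -12]
P̄ = F·P·Fᵀ + Q = [50 -36; -36 29]
y = z − H·x̄ = [-68]
S = H·P̄·Hᵀ + R = [1000]
K = P̄·Hᵀ·S⁻¹ = [111/500; -83/500]
x' = x̄ + K·y = [-12/125, -89/125]
P' = (I − K·H)·P̄ = [179/250 213/250; 213/250 361/250]

x' = [-12/125, -89/125]
P' = [179/250 213/250; 213/250 361/250]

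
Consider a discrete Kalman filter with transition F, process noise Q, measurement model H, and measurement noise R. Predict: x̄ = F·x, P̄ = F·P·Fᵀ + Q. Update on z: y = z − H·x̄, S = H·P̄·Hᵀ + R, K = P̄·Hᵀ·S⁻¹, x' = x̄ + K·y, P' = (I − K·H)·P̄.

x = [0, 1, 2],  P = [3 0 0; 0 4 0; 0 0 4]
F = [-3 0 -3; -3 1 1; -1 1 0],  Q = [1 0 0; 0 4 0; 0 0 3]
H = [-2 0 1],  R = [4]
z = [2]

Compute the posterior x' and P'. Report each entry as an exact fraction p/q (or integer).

x' = [-95/234, 889/234, 161/117]
P' = [815/234 1487/234 577/117; 1487/234 8837/234 1453/117; 577/117 1453/117 1138/117]

x̄ = F·x = [-6, 3, 1]
P̄ = F·P·Fᵀ + Q = [64 15 9; 15 39 13; 9 13 10]
y = z − H·x̄ = [-11]
S = H·P̄·Hᵀ + R = [234]
K = P̄·Hᵀ·S⁻¹ = [-119/234; -17/234; -4/117]
x' = x̄ + K·y = [-95/234, 889/234, 161/117]
P' = (I − K·H)·P̄ = [815/234 1487/234 577/117; 1487/234 8837/234 1453/117; 577/117 1453/117 1138/117]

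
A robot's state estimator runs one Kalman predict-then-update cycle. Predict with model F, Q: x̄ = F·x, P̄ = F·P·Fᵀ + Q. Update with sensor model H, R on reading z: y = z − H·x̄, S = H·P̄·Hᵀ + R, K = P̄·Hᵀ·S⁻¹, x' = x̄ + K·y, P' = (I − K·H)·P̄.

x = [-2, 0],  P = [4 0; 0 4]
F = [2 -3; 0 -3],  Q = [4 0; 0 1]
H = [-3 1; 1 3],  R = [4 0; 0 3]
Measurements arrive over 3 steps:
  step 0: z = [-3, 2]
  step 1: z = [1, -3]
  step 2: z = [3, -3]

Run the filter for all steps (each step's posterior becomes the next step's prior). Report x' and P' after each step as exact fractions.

step 0: x̄ = F·x = [-4, 0]
step 0: P̄ = F·P·Fᵀ + Q = [56 36; 36 37]
step 0: y = z − H·x̄ = [-15, 6]
step 0: S = H·P̄·Hᵀ + R = [329 -345; -345 608]
step 0: K = P̄·Hᵀ·S⁻¹ = [-23676/81007 8416/81007; 7547/81007 23868/81007]
step 0: x' = x̄ + K·y = [81608/81007, 30003/81007]
step 0: P' = (I − K·H)·P̄ = [30936/81007 -1896/81007; -1896/81007 24500/81007]
step 1: x̄ = F·x = [73207/81007, -90009/81007]
step 1: P̄ = F·P·Fᵀ + Q = [691024/81007 231876/81007; 231876/81007 301507/81007]
step 1: y = z − H·x̄ = [390637/81007, -46201/81007]
step 1: S = H·P̄·Hᵀ + R = [5453495/81007 -3023559/81007; -3023559/81007 5038864/81007]
step 1: K = P̄·Hᵀ·S⁻¹ = [-62771268/226369457 24629168/226369457; 17900197/226369457 61793268/226369457]
step 1: x' = x̄ + K·y = [-112173555/226369457, -200448356/226369457]
step 1: P' = (I − K·H)·P̄ = [82714272/226369457 -2942256/226369457; -2942256/226369457 62774020/226369457]
step 2: x̄ = F·x = [376997958/226369457, 601345068/226369457]
step 2: P̄ = F·P·Fᵀ + Q = [1836608168/226369457 582619716/226369457; 582619716/226369457 791335637/226369457]
step 2: y = z − H·x̄ = [1208757177/226369457, -2860141533/226369457]
step 2: S = H·P̄·Hᵀ + R = [14730568681/226369457 -7796775321/226369457; -7796775321/226369457 13133455568/226369457]
step 2: K = P̄·Hᵀ·S⁻¹ = [-162406798764/586093042831 63546264064/586093042831; 46338824267/586093042831 159451690908/586093042831]
step 2: x' = x̄ + K·y = [-694023895506/586093042831, -210266248821/586093042831]
step 2: P' = (I − K·H)·P̄ = [213952037736/586093042831 -7771081848/586093042831; -7771081848/586093042831 162042051524/586093042831]

step 0: x' = [81608/81007, 30003/81007], P' = [30936/81007 -1896/81007; -1896/81007 24500/81007]
step 1: x' = [-112173555/226369457, -200448356/226369457], P' = [82714272/226369457 -2942256/226369457; -2942256/226369457 62774020/226369457]
step 2: x' = [-694023895506/586093042831, -210266248821/586093042831], P' = [213952037736/586093042831 -7771081848/586093042831; -7771081848/586093042831 162042051524/586093042831]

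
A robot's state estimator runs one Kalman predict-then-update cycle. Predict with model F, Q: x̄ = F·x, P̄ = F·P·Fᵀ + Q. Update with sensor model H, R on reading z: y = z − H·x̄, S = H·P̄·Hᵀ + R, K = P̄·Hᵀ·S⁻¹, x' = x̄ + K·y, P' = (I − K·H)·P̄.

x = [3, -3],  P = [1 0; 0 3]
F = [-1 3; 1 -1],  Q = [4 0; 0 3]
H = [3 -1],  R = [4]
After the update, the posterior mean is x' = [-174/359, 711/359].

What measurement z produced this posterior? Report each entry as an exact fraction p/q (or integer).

x̄ = F·x = [-12, 6]
P̄ = F·P·Fᵀ + Q = [32 -10; -10 7]
S = H·P̄·Hᵀ + R = [359]
K = P̄·Hᵀ·S⁻¹ = [106/359; -37/359]
x' − x̄ = [4134/359, -1443/359] = K·y
y = (KᵀK)⁻¹·Kᵀ·(x' − x̄) = [39]
z = y + H·x̄ = [39] + [-42] = [-3]

z = [-3]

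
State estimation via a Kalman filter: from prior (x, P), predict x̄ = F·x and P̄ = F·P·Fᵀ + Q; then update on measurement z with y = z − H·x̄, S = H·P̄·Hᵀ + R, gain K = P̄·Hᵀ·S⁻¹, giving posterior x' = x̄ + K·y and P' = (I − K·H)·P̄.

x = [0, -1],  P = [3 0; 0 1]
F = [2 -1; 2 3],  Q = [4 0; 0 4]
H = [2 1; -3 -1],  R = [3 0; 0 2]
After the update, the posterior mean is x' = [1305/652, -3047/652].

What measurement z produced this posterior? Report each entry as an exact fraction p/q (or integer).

z = [-2, -2]

x̄ = F·x = [1, -3]
P̄ = F·P·Fᵀ + Q = [17 9; 9 25]
S = H·P̄·Hᵀ + R = [132 -172; -172 234]
K = P̄·Hᵀ·S⁻¹ = [-129/652 -131/326; 559/652 133/326]
x' − x̄ = [653/652, -1091/652] = K·y
y = (KᵀK)⁻¹·Kᵀ·(x' − x̄) = [-1, -2]
z = y + H·x̄ = [-1, -2] + [-1, 0] = [-2, -2]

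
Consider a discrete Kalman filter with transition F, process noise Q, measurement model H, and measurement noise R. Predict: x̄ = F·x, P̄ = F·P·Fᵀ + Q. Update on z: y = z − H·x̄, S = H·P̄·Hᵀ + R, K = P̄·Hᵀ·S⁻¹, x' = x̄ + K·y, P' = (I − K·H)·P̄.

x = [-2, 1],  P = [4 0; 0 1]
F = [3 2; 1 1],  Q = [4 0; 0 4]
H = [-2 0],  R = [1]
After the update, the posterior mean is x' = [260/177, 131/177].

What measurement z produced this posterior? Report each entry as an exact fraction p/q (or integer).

x̄ = F·x = [-4, -1]
P̄ = F·P·Fᵀ + Q = [44 14; 14 9]
S = H·P̄·Hᵀ + R = [177]
K = P̄·Hᵀ·S⁻¹ = [-88/177; -28/177]
x' − x̄ = [968/177, 308/177] = K·y
y = (KᵀK)⁻¹·Kᵀ·(x' − x̄) = [-11]
z = y + H·x̄ = [-11] + [8] = [-3]

z = [-3]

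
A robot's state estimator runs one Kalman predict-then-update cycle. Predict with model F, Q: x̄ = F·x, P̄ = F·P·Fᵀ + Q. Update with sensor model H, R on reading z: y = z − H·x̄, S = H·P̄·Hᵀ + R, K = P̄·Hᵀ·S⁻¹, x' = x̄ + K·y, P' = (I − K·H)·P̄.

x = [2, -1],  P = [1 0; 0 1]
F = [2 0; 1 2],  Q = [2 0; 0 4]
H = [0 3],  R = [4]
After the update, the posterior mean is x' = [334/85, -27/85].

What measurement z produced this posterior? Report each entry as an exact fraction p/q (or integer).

z = [-1]

x̄ = F·x = [4, 0]
P̄ = F·P·Fᵀ + Q = [6 2; 2 9]
S = H·P̄·Hᵀ + R = [85]
K = P̄·Hᵀ·S⁻¹ = [6/85; 27/85]
x' − x̄ = [-6/85, -27/85] = K·y
y = (KᵀK)⁻¹·Kᵀ·(x' − x̄) = [-1]
z = y + H·x̄ = [-1] + [0] = [-1]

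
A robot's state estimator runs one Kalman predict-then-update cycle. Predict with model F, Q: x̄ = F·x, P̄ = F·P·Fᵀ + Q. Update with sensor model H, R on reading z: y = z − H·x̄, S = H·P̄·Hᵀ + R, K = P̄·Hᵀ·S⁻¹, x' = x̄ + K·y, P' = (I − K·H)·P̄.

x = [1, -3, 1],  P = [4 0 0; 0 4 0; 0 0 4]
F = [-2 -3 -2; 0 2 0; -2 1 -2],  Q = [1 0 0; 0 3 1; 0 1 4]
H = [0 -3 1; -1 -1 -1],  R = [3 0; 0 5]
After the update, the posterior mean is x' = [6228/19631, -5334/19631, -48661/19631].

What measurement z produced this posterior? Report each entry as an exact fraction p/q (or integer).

z = [-2, 2]

x̄ = F·x = [5, -6, -7]
P̄ = F·P·Fᵀ + Q = [69 -24 20; -24 19 9; 20 9 40]
S = H·P̄·Hᵀ + R = [160 -57; -57 143]
K = P̄·Hᵀ·S⁻¹ = [9451/19631 -5156/19631; -7092/19631 -3376/19631; -2074/19631 -10299/19631]
x' − x̄ = [-91927/19631, 112452/19631, 88756/19631] = K·y
y = (KᵀK)⁻¹·Kᵀ·(x' − x̄) = [-13, -6]
z = y + H·x̄ = [-13, -6] + [11, 8] = [-2, 2]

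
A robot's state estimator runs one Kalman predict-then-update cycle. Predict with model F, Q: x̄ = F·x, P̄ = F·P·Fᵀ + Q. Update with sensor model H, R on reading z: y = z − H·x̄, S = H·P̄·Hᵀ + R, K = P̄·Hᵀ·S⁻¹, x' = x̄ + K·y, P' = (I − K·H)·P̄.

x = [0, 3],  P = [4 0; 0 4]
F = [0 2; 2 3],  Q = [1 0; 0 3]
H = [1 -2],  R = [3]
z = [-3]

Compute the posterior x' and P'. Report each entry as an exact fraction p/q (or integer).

x̄ = F·x = [6, 9]
P̄ = F·P·Fᵀ + Q = [17 24; 24 55]
y = z − H·x̄ = [9]
S = H·P̄·Hᵀ + R = [144]
K = P̄·Hᵀ·S⁻¹ = [-31/144; -43/72]
x' = x̄ + K·y = [65/16, 29/8]
P' = (I − K·H)·P̄ = [1487/144 395/72; 395/72 131/36]

x' = [65/16, 29/8]
P' = [1487/144 395/72; 395/72 131/36]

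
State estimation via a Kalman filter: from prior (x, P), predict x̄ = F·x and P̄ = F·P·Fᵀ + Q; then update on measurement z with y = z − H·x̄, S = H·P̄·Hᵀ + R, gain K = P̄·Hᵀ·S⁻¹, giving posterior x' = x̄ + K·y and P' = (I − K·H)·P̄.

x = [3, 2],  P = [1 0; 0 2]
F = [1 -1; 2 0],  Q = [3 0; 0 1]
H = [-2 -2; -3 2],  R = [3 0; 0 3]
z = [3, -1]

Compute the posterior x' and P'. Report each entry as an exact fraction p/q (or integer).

x' = [-1097/2939, -1660/2939]
P' = [678/2939 174/2939; 174/2939 1059/2939]

x̄ = F·x = [1, 6]
P̄ = F·P·Fᵀ + Q = [6 2; 2 5]
y = z − H·x̄ = [17, -10]
S = H·P̄·Hᵀ + R = [63 20; 20 53]
K = P̄·Hᵀ·S⁻¹ = [-568/2939 -562/2939; -822/2939 532/2939]
x' = x̄ + K·y = [-1097/2939, -1660/2939]
P' = (I − K·H)·P̄ = [678/2939 174/2939; 174/2939 1059/2939]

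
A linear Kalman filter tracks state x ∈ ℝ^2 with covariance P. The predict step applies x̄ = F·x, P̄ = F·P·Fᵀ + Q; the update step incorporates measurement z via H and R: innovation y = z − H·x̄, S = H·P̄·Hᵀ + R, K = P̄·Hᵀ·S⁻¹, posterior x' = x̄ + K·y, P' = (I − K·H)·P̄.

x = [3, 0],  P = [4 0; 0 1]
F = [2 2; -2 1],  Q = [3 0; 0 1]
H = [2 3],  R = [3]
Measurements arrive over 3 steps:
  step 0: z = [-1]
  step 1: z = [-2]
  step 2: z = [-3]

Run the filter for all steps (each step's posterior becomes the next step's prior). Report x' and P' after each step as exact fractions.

step 0: x' = [554/89, -404/89], P' = [2031/89 -1350/89; -1350/89 926/89]
step 1: x' = [-14086/46717, -23633/46717], P' = [308793/46717 -209925/46717; -209925/46717 316373/93434]
step 2: x' = [-51522150/31970837, 2383047/31970837], P' = [194752923/31970837 -131514300/31970837; -131514300/31970837 99359057/31970837]

step 0: x̄ = F·x = [6, -6]
step 0: P̄ = F·P·Fᵀ + Q = [23 -14; -14 18]
step 0: y = z − H·x̄ = [5]
step 0: S = H·P̄·Hᵀ + R = [89]
step 0: K = P̄·Hᵀ·S⁻¹ = [4/89; 26/89]
step 0: x' = x̄ + K·y = [554/89, -404/89]
step 0: P' = (I − K·H)·P̄ = [2031/89 -1350/89; -1350/89 926/89]
step 1: x̄ = F·x = [300/89, -1512/89]
step 1: P̄ = F·P·Fᵀ + Q = [1295/89 -3572/89; -3572/89 14539/89]
step 1: y = z − H·x̄ = [3758/89]
step 1: S = H·P̄·Hᵀ + R = [93434/89]
step 1: K = P̄·Hᵀ·S⁻¹ = [-4063/46717; 36473/93434]
step 1: x' = x̄ + K·y = [-14086/46717, -23633/46717]
step 1: P' = (I − K·H)·P̄ = [308793/46717 -209925/46717; -209925/46717 316373/93434]
step 2: x̄ = F·x = [-6858/4247, 4539/46717]
step 2: P̄ = F·P·Fᵀ + Q = [29879/4247 -45359/4247; -45359/4247 4559551/93434]
step 2: y = z − H·x̄ = [-2892/46717]
step 2: S = H·P̄·Hᵀ + R = [31970837/93434]
step 2: K = P̄·Hᵀ·S⁻¹ = [-1679018/31970837; 11682857/31970837]
step 2: x' = x̄ + K·y = [-51522150/31970837, 2383047/31970837]
step 2: P' = (I − K·H)·P̄ = [194752923/31970837 -131514300/31970837; -131514300/31970837 99359057/31970837]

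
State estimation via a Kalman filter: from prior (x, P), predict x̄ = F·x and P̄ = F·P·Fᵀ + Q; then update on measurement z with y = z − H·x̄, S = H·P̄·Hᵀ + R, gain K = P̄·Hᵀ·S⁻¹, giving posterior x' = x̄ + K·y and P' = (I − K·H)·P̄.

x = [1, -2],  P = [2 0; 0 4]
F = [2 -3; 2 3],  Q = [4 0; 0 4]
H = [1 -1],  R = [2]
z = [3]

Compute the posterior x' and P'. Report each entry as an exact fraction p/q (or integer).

x' = [274/77, 34/77]
P' = [808/77 732/77; 732/77 808/77]

x̄ = F·x = [8, -4]
P̄ = F·P·Fᵀ + Q = [48 -28; -28 48]
y = z − H·x̄ = [-9]
S = H·P̄·Hᵀ + R = [154]
K = P̄·Hᵀ·S⁻¹ = [38/77; -38/77]
x' = x̄ + K·y = [274/77, 34/77]
P' = (I − K·H)·P̄ = [808/77 732/77; 732/77 808/77]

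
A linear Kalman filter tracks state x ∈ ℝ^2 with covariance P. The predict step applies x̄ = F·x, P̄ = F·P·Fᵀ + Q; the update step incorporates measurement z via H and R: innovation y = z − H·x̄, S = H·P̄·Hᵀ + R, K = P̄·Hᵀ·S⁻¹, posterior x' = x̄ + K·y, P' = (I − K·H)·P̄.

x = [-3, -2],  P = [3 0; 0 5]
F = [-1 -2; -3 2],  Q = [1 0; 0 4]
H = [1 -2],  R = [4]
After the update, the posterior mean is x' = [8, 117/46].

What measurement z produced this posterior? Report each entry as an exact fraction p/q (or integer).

x̄ = F·x = [7, 5]
P̄ = F·P·Fᵀ + Q = [24 -11; -11 51]
S = H·P̄·Hᵀ + R = [276]
K = P̄·Hᵀ·S⁻¹ = [1/6; -113/276]
x' − x̄ = [1, -113/46] = K·y
y = (KᵀK)⁻¹·Kᵀ·(x' − x̄) = [6]
z = y + H·x̄ = [6] + [-3] = [3]

z = [3]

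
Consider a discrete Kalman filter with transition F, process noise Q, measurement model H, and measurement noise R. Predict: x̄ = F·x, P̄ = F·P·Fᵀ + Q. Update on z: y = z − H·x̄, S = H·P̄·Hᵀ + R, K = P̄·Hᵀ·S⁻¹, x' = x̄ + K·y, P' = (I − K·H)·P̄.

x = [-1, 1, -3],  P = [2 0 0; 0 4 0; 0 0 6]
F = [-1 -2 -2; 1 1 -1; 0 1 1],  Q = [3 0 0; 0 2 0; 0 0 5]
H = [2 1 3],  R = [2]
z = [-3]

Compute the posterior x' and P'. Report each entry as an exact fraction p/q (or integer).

x̄ = F·x = [5, 3, -2]
P̄ = F·P·Fᵀ + Q = [45 2 -20; 2 14 -2; -20 -2 15]
y = z − H·x̄ = [-10]
S = H·P̄·Hᵀ + R = [87]
K = P̄·Hᵀ·S⁻¹ = [32/87; 4/29; 1/29]
x' = x̄ + K·y = [115/87, 47/29, -68/29]
P' = (I − K·H)·P̄ = [2891/87 -70/29 -612/29; -70/29 358/29 -70/29; -612/29 -70/29 432/29]

x' = [115/87, 47/29, -68/29]
P' = [2891/87 -70/29 -612/29; -70/29 358/29 -70/29; -612/29 -70/29 432/29]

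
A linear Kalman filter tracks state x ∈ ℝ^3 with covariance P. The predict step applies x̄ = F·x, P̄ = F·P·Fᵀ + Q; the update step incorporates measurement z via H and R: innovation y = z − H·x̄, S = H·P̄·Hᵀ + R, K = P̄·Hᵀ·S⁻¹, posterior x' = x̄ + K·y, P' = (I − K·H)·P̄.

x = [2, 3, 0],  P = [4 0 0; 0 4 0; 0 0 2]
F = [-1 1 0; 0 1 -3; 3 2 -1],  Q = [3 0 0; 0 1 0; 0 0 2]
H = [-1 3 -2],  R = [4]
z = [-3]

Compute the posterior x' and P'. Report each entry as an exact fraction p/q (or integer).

x' = [355/238, 1195/238, 999/119]
P' = [2537/238 619/238 -179/119; 619/238 4105/238 2887/119; -179/119 2887/119 4486/119]

x̄ = F·x = [1, 3, 12]
P̄ = F·P·Fᵀ + Q = [11 4 -4; 4 23 14; -4 14 56]
y = z − H·x̄ = [13]
S = H·P̄·Hᵀ + R = [238]
K = P̄·Hᵀ·S⁻¹ = [9/238; 37/238; -33/119]
x' = x̄ + K·y = [355/238, 1195/238, 999/119]
P' = (I − K·H)·P̄ = [2537/238 619/238 -179/119; 619/238 4105/238 2887/119; -179/119 2887/119 4486/119]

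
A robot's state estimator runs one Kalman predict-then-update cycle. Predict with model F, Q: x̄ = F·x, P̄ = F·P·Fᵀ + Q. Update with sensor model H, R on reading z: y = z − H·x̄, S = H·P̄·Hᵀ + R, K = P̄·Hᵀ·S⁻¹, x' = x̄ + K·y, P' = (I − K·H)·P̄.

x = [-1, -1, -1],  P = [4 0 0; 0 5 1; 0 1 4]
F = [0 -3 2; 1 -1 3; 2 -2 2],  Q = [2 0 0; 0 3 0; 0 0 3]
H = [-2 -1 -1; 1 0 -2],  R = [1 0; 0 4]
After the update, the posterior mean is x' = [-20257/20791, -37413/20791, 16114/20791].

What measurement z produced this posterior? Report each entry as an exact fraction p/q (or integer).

x̄ = F·x = [1, -3, -2]
P̄ = F·P·Fᵀ + Q = [51 28 36; 28 42 34; 36 34 47]
S = H·P̄·Hᵀ + R = [618 140; 140 99]
K = P̄·Hᵀ·S⁻¹ = [-6747/20791 5131/20791; -3734/20791 -3120/20791; -7027/41582 -7212/20791]
x' − x̄ = [-41048/20791, 24960/20791, 57696/20791] = K·y
y = (KᵀK)⁻¹·Kᵀ·(x' − x̄) = [0, -8]
z = y + H·x̄ = [0, -8] + [3, 5] = [3, -3]

z = [3, -3]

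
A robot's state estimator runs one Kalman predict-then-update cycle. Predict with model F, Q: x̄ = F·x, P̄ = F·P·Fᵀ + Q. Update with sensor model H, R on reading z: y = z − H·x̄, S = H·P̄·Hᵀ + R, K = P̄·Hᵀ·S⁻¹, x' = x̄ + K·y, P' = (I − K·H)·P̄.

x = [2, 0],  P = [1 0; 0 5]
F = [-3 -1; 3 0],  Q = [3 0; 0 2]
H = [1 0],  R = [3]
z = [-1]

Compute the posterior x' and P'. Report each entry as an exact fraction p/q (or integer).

x̄ = F·x = [-6, 6]
P̄ = F·P·Fᵀ + Q = [17 -9; -9 11]
y = z − H·x̄ = [5]
S = H·P̄·Hᵀ + R = [20]
K = P̄·Hᵀ·S⁻¹ = [17/20; -9/20]
x' = x̄ + K·y = [-7/4, 15/4]
P' = (I − K·H)·P̄ = [51/20 -27/20; -27/20 139/20]

x' = [-7/4, 15/4]
P' = [51/20 -27/20; -27/20 139/20]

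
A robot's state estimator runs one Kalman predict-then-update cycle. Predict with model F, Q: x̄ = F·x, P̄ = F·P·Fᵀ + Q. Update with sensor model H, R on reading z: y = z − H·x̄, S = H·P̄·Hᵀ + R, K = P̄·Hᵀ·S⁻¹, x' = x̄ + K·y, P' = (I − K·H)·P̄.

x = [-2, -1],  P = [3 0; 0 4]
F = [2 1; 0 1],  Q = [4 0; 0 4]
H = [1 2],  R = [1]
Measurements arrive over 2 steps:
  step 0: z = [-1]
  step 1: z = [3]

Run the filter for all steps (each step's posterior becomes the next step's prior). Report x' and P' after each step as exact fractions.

step 0: x' = [-59/23, 17/23], P' = [596/69 -284/69; -284/69 152/69]
step 1: x' = [-2883/1793, 357/163], P' = [33228/1793 -1472/163; -1472/163 756/163]

step 0: x̄ = F·x = [-5, -1]
step 0: P̄ = F·P·Fᵀ + Q = [20 4; 4 8]
step 0: y = z − H·x̄ = [6]
step 0: S = H·P̄·Hᵀ + R = [69]
step 0: K = P̄·Hᵀ·S⁻¹ = [28/69; 20/69]
step 0: x' = x̄ + K·y = [-59/23, 17/23]
step 0: P' = (I − K·H)·P̄ = [596/69 -284/69; -284/69 152/69]
step 1: x̄ = F·x = [-101/23, 17/23]
step 1: P̄ = F·P·Fᵀ + Q = [1676/69 -416/69; -416/69 428/69]
step 1: y = z − H·x̄ = [136/23]
step 1: S = H·P̄·Hᵀ + R = [1793/69]
step 1: K = P̄·Hᵀ·S⁻¹ = [844/1793; 40/163]
step 1: x' = x̄ + K·y = [-2883/1793, 357/163]
step 1: P' = (I − K·H)·P̄ = [33228/1793 -1472/163; -1472/163 756/163]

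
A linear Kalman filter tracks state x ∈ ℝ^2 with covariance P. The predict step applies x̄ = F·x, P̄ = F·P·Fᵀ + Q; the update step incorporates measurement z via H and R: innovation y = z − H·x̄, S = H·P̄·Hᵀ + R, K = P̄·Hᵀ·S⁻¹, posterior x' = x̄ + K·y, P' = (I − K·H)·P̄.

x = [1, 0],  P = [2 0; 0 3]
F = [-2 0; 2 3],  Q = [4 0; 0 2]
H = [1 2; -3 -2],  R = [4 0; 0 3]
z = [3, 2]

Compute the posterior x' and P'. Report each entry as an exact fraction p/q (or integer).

x̄ = F·x = [-2, 2]
P̄ = F·P·Fᵀ + Q = [12 -8; -8 37]
y = z − H·x̄ = [1, 0]
S = H·P̄·Hᵀ + R = [132 -120; -120 163]
K = P̄·Hᵀ·S⁻¹ = [-763/1779 -260/593; 793/1186 110/593]
x' = x̄ + K·y = [-4321/1779, 3165/1186]
P' = (I − K·H)·P̄ = [2696/1779 -958/593; -958/593 1272/593]

x' = [-4321/1779, 3165/1186]
P' = [2696/1779 -958/593; -958/593 1272/593]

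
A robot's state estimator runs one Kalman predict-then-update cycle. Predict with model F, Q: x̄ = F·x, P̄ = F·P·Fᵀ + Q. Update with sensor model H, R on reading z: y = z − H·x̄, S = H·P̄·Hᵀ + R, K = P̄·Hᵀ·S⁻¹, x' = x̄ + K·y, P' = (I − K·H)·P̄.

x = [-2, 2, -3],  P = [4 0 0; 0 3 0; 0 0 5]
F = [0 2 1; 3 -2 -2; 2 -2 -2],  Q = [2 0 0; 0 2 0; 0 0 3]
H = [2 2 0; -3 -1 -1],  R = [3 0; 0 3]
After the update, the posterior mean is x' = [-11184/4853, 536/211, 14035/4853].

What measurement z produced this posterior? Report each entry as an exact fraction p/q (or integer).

x̄ = F·x = [1, -4, -2]
P̄ = F·P·Fᵀ + Q = [19 -22 -22; -22 70 56; -22 56 51]
S = H·P̄·Hᵀ + R = [183 -146; -146 143]
K = P̄·Hᵀ·S⁻¹ = [-2756/4853 -3255/4853; 216/211 132/211; 3738/4853 2425/4853]
x' − x̄ = [-16037/4853, 1380/211, 23741/4853] = K·y
y = (KᵀK)⁻¹·Kᵀ·(x' − x̄) = [7, -1]
z = y + H·x̄ = [7, -1] + [-6, 3] = [1, 2]

z = [1, 2]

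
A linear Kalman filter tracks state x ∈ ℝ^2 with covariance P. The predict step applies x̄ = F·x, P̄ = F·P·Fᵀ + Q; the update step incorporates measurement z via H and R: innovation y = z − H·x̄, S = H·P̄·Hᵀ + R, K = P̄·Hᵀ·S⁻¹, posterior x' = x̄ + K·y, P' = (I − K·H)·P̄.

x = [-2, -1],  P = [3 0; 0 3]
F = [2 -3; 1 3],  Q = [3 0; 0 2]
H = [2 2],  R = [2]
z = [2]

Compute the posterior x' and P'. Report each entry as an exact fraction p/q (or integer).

x̄ = F·x = [-1, -5]
P̄ = F·P·Fᵀ + Q = [42 -21; -21 32]
y = z − H·x̄ = [14]
S = H·P̄·Hᵀ + R = [130]
K = P̄·Hᵀ·S⁻¹ = [21/65; 11/65]
x' = x̄ + K·y = [229/65, -171/65]
P' = (I − K·H)·P̄ = [1848/65 -1827/65; -1827/65 1838/65]

x' = [229/65, -171/65]
P' = [1848/65 -1827/65; -1827/65 1838/65]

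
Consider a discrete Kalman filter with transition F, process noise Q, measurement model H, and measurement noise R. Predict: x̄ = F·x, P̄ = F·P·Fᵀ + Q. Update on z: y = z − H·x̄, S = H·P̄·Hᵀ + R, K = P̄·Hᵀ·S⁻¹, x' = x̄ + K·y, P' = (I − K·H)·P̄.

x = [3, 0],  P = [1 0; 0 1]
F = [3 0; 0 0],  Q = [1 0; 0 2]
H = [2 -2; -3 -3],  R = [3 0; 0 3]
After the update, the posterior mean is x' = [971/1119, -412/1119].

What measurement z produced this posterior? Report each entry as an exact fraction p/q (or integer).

x̄ = F·x = [9, 0]
P̄ = F·P·Fᵀ + Q = [10 0; 0 2]
S = H·P̄·Hᵀ + R = [51 -48; -48 111]
K = P̄·Hᵀ·S⁻¹ = [260/1119 -190/1119; -244/1119 -166/1119]
x' − x̄ = [-9100/1119, -412/1119] = K·y
y = (KᵀK)⁻¹·Kᵀ·(x' − x̄) = [-16, 26]
z = y + H·x̄ = [-16, 26] + [18, -27] = [2, -1]

z = [2, -1]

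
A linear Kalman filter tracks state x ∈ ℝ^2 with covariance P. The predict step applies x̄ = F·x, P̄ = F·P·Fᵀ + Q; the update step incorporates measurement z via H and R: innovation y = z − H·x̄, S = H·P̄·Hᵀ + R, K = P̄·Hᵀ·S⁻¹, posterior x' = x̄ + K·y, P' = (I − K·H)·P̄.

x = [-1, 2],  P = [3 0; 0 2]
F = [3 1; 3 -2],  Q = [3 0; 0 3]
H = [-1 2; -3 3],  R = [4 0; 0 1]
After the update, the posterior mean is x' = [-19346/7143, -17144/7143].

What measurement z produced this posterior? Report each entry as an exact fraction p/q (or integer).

z = [-2, 1]

x̄ = F·x = [-1, -7]
P̄ = F·P·Fᵀ + Q = [32 23; 23 38]
S = H·P̄·Hᵀ + R = [96 117; 117 217]
K = P̄·Hᵀ·S⁻¹ = [6197/7143 -1410/2381; 6236/7143 -627/2381]
x' − x̄ = [-12203/7143, 32857/7143] = K·y
y = (KᵀK)⁻¹·Kᵀ·(x' − x̄) = [11, 19]
z = y + H·x̄ = [11, 19] + [-13, -18] = [-2, 1]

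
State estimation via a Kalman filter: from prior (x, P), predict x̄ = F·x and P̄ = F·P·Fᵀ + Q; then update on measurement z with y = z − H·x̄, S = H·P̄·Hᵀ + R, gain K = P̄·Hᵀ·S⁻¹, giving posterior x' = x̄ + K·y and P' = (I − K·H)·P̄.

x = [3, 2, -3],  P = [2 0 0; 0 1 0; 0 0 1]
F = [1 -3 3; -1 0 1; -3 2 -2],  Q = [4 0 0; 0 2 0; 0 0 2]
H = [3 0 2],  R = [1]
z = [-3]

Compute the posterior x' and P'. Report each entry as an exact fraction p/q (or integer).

x̄ = F·x = [-12, -6, 1]
P̄ = F·P·Fᵀ + Q = [24 1 -18; 1 5 4; -18 4 28]
y = z − H·x̄ = [31]
S = H·P̄·Hᵀ + R = [113]
K = P̄·Hᵀ·S⁻¹ = [36/113; 11/113; 2/113]
x' = x̄ + K·y = [-240/113, -337/113, 175/113]
P' = (I − K·H)·P̄ = [1416/113 -283/113 -2106/113; -283/113 444/113 430/113; -2106/113 430/113 3160/113]

x' = [-240/113, -337/113, 175/113]
P' = [1416/113 -283/113 -2106/113; -283/113 444/113 430/113; -2106/113 430/113 3160/113]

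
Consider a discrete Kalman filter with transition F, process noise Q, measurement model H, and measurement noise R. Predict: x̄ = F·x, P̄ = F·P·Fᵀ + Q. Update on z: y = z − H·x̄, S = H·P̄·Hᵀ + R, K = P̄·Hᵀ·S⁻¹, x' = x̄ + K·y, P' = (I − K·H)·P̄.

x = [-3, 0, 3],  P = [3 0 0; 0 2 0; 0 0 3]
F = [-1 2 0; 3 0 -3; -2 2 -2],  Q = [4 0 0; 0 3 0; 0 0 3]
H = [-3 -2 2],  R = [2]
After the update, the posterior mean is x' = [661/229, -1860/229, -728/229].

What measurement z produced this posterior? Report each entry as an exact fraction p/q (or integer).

z = [1]

x̄ = F·x = [3, -18, 0]
P̄ = F·P·Fᵀ + Q = [15 -9 14; -9 57 0; 14 0 35]
S = H·P̄·Hᵀ + R = [229]
K = P̄·Hᵀ·S⁻¹ = [1/229; -87/229; 28/229]
x' − x̄ = [-26/229, 2262/229, -728/229] = K·y
y = (KᵀK)⁻¹·Kᵀ·(x' − x̄) = [-26]
z = y + H·x̄ = [-26] + [27] = [1]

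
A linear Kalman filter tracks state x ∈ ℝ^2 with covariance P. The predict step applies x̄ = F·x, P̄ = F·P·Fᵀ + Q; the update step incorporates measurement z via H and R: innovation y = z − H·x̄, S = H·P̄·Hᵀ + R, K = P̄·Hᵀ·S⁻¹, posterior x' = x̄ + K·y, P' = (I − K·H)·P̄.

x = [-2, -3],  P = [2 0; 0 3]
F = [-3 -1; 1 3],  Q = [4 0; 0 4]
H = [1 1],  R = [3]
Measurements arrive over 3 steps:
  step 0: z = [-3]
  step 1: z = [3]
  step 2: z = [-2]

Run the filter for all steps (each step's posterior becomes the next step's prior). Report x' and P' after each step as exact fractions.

step 0: x' = [269/31, -359/31], P' = [675/31 -645/31; -645/31 699/31]
step 1: x' = [74148/10997, -45204/10997], P' = [148780/10997 -132712/10997; -132712/10997 149356/10997]
step 2: x' = [-15248720/2375207, 9848176/2375207], P' = [34761124/2375207 -31254712/2375207; -31254712/2375207 34774948/2375207]

step 0: x̄ = F·x = [9, -11]
step 0: P̄ = F·P·Fᵀ + Q = [25 -15; -15 33]
step 0: y = z − H·x̄ = [-1]
step 0: S = H·P̄·Hᵀ + R = [31]
step 0: K = P̄·Hᵀ·S⁻¹ = [10/31; 18/31]
step 0: x' = x̄ + K·y = [269/31, -359/31]
step 0: P' = (I − K·H)·P̄ = [675/31 -645/31; -645/31 699/31]
step 1: x̄ = F·x = [-448/31, -808/31]
step 1: P̄ = F·P·Fᵀ + Q = [3028/31 2328/31; 2328/31 3220/31]
step 1: y = z − H·x̄ = [1349/31]
step 1: S = H·P̄·Hᵀ + R = [10997/31]
step 1: K = P̄·Hᵀ·S⁻¹ = [5356/10997; 5548/10997]
step 1: x' = x̄ + K·y = [74148/10997, -45204/10997]
step 1: P' = (I − K·H)·P̄ = [148780/10997 -132712/10997; -132712/10997 149356/10997]
step 2: x̄ = F·x = [-25320/1571, -61464/10997]
step 2: P̄ = F·P·Fᵀ + Q = [105156/1571 61816/1571; 61816/1571 740700/10997]
step 2: y = z − H·x̄ = [216710/10997]
step 2: S = H·P̄·Hᵀ + R = [2375207/10997]
step 2: K = P̄·Hᵀ·S⁻¹ = [1168804/2375207; 1173412/2375207]
step 2: x' = x̄ + K·y = [-15248720/2375207, 9848176/2375207]
step 2: P' = (I − K·H)·P̄ = [34761124/2375207 -31254712/2375207; -31254712/2375207 34774948/2375207]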